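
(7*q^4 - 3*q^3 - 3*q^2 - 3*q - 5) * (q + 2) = 7*q^5 + 11*q^4 - 9*q^3 - 9*q^2 - 11*q - 10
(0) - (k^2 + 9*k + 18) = -k^2 - 9*k - 18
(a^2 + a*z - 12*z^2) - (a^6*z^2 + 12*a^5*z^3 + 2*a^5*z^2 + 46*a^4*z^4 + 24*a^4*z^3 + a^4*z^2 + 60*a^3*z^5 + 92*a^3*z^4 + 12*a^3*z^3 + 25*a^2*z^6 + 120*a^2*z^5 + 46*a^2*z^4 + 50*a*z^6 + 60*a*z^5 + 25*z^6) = -a^6*z^2 - 12*a^5*z^3 - 2*a^5*z^2 - 46*a^4*z^4 - 24*a^4*z^3 - a^4*z^2 - 60*a^3*z^5 - 92*a^3*z^4 - 12*a^3*z^3 - 25*a^2*z^6 - 120*a^2*z^5 - 46*a^2*z^4 + a^2 - 50*a*z^6 - 60*a*z^5 + a*z - 25*z^6 - 12*z^2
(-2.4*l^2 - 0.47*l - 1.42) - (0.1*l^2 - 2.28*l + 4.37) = -2.5*l^2 + 1.81*l - 5.79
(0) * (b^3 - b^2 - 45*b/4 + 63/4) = 0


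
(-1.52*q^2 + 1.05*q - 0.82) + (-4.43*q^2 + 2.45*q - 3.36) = -5.95*q^2 + 3.5*q - 4.18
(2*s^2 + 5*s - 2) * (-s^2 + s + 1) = -2*s^4 - 3*s^3 + 9*s^2 + 3*s - 2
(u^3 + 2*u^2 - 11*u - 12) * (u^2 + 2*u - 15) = u^5 + 4*u^4 - 22*u^3 - 64*u^2 + 141*u + 180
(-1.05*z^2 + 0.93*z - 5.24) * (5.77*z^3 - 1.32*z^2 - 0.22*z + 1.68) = -6.0585*z^5 + 6.7521*z^4 - 31.2314*z^3 + 4.9482*z^2 + 2.7152*z - 8.8032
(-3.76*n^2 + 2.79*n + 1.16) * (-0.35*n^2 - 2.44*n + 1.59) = 1.316*n^4 + 8.1979*n^3 - 13.192*n^2 + 1.6057*n + 1.8444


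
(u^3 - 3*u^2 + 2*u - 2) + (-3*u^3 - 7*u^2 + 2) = -2*u^3 - 10*u^2 + 2*u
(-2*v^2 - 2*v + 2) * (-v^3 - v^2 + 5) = 2*v^5 + 4*v^4 - 12*v^2 - 10*v + 10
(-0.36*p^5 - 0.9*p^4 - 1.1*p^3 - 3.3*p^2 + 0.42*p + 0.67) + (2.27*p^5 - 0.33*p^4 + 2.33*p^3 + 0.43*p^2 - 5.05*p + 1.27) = 1.91*p^5 - 1.23*p^4 + 1.23*p^3 - 2.87*p^2 - 4.63*p + 1.94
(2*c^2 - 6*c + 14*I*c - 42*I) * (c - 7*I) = 2*c^3 - 6*c^2 + 98*c - 294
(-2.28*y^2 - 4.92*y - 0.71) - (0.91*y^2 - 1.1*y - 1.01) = -3.19*y^2 - 3.82*y + 0.3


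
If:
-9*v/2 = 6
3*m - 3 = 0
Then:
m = 1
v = -4/3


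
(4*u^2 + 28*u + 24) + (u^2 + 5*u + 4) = 5*u^2 + 33*u + 28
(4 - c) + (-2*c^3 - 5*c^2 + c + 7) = -2*c^3 - 5*c^2 + 11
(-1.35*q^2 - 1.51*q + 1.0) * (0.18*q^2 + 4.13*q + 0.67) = -0.243*q^4 - 5.8473*q^3 - 6.9608*q^2 + 3.1183*q + 0.67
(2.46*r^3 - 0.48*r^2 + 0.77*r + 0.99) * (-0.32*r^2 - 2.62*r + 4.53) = -0.7872*r^5 - 6.2916*r^4 + 12.155*r^3 - 4.5086*r^2 + 0.8943*r + 4.4847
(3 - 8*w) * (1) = 3 - 8*w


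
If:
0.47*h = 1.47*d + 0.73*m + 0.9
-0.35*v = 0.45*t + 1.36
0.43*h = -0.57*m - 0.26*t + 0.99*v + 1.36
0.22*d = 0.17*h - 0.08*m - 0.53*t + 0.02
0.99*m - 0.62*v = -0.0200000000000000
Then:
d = -0.12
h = -2.00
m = -2.28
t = -0.21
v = -3.61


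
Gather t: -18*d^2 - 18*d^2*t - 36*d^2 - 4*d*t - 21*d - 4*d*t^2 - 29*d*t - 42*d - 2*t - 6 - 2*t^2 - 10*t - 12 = -54*d^2 - 63*d + t^2*(-4*d - 2) + t*(-18*d^2 - 33*d - 12) - 18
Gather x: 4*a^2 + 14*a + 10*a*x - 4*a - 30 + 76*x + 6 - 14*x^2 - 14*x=4*a^2 + 10*a - 14*x^2 + x*(10*a + 62) - 24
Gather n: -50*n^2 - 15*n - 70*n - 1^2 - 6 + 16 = -50*n^2 - 85*n + 9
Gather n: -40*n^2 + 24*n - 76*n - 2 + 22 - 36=-40*n^2 - 52*n - 16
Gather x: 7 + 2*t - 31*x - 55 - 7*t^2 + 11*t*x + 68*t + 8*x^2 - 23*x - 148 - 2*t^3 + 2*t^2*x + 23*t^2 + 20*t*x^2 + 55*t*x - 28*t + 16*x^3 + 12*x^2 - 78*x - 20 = -2*t^3 + 16*t^2 + 42*t + 16*x^3 + x^2*(20*t + 20) + x*(2*t^2 + 66*t - 132) - 216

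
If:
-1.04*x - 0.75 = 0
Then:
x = -0.72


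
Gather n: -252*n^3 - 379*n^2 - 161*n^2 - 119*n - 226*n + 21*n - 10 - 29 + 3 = -252*n^3 - 540*n^2 - 324*n - 36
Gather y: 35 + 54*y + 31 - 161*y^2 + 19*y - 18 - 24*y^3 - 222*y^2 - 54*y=-24*y^3 - 383*y^2 + 19*y + 48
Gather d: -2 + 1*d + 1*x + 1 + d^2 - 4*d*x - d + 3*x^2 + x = d^2 - 4*d*x + 3*x^2 + 2*x - 1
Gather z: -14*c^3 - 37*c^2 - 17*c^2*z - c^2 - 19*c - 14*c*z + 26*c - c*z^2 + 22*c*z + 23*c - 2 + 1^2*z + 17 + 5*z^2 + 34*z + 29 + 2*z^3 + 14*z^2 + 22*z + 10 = -14*c^3 - 38*c^2 + 30*c + 2*z^3 + z^2*(19 - c) + z*(-17*c^2 + 8*c + 57) + 54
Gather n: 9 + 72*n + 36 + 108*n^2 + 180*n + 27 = 108*n^2 + 252*n + 72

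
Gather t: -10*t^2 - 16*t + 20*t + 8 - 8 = -10*t^2 + 4*t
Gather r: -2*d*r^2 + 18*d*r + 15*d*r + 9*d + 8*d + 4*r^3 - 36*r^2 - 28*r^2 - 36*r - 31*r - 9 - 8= 17*d + 4*r^3 + r^2*(-2*d - 64) + r*(33*d - 67) - 17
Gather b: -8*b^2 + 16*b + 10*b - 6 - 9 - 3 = -8*b^2 + 26*b - 18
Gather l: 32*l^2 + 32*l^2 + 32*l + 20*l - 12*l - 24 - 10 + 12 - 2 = 64*l^2 + 40*l - 24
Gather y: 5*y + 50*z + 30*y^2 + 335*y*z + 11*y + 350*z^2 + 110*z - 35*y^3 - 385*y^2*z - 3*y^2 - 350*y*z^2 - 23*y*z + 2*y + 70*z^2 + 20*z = -35*y^3 + y^2*(27 - 385*z) + y*(-350*z^2 + 312*z + 18) + 420*z^2 + 180*z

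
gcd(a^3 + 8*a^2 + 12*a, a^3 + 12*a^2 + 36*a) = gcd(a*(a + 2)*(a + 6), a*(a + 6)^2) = a^2 + 6*a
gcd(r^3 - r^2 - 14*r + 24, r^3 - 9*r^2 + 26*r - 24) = r^2 - 5*r + 6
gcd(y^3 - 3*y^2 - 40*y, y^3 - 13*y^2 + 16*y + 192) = y - 8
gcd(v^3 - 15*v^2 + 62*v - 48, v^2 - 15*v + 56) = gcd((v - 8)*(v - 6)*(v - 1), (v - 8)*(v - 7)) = v - 8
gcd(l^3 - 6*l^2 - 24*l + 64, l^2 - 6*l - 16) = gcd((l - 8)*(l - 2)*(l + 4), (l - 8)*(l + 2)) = l - 8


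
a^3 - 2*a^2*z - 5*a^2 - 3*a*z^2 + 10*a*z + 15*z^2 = (a - 5)*(a - 3*z)*(a + z)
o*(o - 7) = o^2 - 7*o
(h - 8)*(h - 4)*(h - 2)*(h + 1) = h^4 - 13*h^3 + 42*h^2 - 8*h - 64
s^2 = s^2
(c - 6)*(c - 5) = c^2 - 11*c + 30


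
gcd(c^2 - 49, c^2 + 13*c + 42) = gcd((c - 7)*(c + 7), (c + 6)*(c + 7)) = c + 7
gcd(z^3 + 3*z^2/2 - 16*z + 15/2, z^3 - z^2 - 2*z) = 1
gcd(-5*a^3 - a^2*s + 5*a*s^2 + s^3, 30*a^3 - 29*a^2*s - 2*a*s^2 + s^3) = -5*a^2 + 4*a*s + s^2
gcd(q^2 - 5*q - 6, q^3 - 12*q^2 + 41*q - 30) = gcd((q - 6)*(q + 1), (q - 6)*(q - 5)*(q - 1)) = q - 6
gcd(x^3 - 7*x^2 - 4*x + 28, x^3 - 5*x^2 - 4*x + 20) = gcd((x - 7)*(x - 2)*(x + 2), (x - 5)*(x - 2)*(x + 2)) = x^2 - 4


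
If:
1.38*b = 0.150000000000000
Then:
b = 0.11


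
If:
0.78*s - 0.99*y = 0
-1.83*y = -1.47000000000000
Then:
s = 1.02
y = 0.80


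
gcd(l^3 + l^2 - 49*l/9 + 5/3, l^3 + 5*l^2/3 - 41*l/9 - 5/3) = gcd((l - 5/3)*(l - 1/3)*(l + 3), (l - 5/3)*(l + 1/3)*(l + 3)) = l^2 + 4*l/3 - 5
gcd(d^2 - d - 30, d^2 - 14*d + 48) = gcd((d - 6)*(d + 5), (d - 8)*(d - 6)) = d - 6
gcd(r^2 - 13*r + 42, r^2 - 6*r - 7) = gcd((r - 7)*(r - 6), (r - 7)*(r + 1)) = r - 7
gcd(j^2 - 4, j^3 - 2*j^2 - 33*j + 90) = 1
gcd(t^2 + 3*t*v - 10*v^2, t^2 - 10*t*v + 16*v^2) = t - 2*v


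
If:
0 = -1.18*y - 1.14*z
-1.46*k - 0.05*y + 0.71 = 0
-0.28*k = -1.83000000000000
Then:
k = 6.54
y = -176.64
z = 182.84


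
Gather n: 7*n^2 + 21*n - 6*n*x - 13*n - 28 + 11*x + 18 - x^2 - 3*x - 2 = 7*n^2 + n*(8 - 6*x) - x^2 + 8*x - 12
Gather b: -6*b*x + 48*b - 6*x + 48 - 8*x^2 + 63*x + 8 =b*(48 - 6*x) - 8*x^2 + 57*x + 56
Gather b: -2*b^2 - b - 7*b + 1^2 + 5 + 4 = -2*b^2 - 8*b + 10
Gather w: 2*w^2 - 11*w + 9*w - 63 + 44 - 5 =2*w^2 - 2*w - 24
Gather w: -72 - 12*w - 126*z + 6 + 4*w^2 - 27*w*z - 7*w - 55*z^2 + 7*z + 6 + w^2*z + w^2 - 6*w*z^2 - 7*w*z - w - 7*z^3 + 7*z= w^2*(z + 5) + w*(-6*z^2 - 34*z - 20) - 7*z^3 - 55*z^2 - 112*z - 60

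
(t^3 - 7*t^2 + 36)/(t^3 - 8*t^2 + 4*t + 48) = (t - 3)/(t - 4)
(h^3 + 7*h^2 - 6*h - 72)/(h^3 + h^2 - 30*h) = (h^2 + h - 12)/(h*(h - 5))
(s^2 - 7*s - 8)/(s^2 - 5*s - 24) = (s + 1)/(s + 3)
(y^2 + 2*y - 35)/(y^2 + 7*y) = (y - 5)/y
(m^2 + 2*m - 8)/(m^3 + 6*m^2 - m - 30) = (m + 4)/(m^2 + 8*m + 15)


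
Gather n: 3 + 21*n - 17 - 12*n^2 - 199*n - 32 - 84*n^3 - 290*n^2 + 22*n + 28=-84*n^3 - 302*n^2 - 156*n - 18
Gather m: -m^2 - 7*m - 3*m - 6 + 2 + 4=-m^2 - 10*m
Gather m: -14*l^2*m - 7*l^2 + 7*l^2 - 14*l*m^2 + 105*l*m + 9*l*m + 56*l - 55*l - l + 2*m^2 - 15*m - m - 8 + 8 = m^2*(2 - 14*l) + m*(-14*l^2 + 114*l - 16)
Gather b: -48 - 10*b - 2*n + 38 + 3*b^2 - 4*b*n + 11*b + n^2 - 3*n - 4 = 3*b^2 + b*(1 - 4*n) + n^2 - 5*n - 14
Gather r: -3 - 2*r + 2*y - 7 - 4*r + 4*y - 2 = -6*r + 6*y - 12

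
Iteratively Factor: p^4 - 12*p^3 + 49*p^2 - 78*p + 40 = (p - 1)*(p^3 - 11*p^2 + 38*p - 40) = (p - 5)*(p - 1)*(p^2 - 6*p + 8) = (p - 5)*(p - 4)*(p - 1)*(p - 2)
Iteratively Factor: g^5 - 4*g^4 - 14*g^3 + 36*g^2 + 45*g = (g - 3)*(g^4 - g^3 - 17*g^2 - 15*g) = (g - 5)*(g - 3)*(g^3 + 4*g^2 + 3*g) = (g - 5)*(g - 3)*(g + 3)*(g^2 + g) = g*(g - 5)*(g - 3)*(g + 3)*(g + 1)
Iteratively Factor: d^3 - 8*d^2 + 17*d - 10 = (d - 5)*(d^2 - 3*d + 2) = (d - 5)*(d - 1)*(d - 2)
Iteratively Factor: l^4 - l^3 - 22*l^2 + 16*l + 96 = (l - 4)*(l^3 + 3*l^2 - 10*l - 24) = (l - 4)*(l + 4)*(l^2 - l - 6) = (l - 4)*(l + 2)*(l + 4)*(l - 3)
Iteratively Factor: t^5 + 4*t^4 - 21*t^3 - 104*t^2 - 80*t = (t + 1)*(t^4 + 3*t^3 - 24*t^2 - 80*t) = (t + 1)*(t + 4)*(t^3 - t^2 - 20*t) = t*(t + 1)*(t + 4)*(t^2 - t - 20) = t*(t + 1)*(t + 4)^2*(t - 5)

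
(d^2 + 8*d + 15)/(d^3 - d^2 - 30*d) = (d + 3)/(d*(d - 6))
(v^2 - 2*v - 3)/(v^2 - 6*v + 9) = (v + 1)/(v - 3)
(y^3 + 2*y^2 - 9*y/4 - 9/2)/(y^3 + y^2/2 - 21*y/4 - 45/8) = 2*(2*y^2 + y - 6)/(4*y^2 - 4*y - 15)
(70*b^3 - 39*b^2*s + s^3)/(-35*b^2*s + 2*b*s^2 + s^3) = (-2*b + s)/s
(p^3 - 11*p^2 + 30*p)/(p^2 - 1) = p*(p^2 - 11*p + 30)/(p^2 - 1)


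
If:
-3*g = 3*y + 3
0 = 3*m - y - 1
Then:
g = -y - 1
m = y/3 + 1/3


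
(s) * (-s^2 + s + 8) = -s^3 + s^2 + 8*s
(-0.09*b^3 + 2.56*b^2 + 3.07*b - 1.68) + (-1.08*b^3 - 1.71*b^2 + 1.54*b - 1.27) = -1.17*b^3 + 0.85*b^2 + 4.61*b - 2.95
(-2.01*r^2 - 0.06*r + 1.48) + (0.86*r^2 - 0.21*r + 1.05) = -1.15*r^2 - 0.27*r + 2.53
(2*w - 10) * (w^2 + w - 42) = 2*w^3 - 8*w^2 - 94*w + 420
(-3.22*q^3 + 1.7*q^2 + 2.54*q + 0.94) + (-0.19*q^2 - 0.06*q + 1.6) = -3.22*q^3 + 1.51*q^2 + 2.48*q + 2.54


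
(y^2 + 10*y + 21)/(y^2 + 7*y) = (y + 3)/y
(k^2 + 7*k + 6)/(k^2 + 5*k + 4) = (k + 6)/(k + 4)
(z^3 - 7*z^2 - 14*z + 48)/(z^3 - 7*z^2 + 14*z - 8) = (z^2 - 5*z - 24)/(z^2 - 5*z + 4)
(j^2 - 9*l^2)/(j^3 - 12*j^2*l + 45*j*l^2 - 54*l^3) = (j + 3*l)/(j^2 - 9*j*l + 18*l^2)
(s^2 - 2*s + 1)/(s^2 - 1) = (s - 1)/(s + 1)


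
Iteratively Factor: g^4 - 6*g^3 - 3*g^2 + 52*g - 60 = (g - 5)*(g^3 - g^2 - 8*g + 12) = (g - 5)*(g - 2)*(g^2 + g - 6) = (g - 5)*(g - 2)*(g + 3)*(g - 2)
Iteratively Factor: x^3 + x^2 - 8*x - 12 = (x - 3)*(x^2 + 4*x + 4) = (x - 3)*(x + 2)*(x + 2)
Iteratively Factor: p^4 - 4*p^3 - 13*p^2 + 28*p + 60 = (p + 2)*(p^3 - 6*p^2 - p + 30) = (p - 5)*(p + 2)*(p^2 - p - 6) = (p - 5)*(p - 3)*(p + 2)*(p + 2)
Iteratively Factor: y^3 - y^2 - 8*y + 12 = (y + 3)*(y^2 - 4*y + 4) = (y - 2)*(y + 3)*(y - 2)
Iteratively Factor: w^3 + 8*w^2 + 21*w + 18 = (w + 2)*(w^2 + 6*w + 9) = (w + 2)*(w + 3)*(w + 3)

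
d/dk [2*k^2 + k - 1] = 4*k + 1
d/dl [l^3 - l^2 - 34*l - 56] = 3*l^2 - 2*l - 34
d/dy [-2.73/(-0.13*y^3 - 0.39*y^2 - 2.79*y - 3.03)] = (-1.0647*y^2 - 2.1294*y - 7.6167)/(0.13*y^3 + 0.39*y^2 + 2.79*y + 3.03)^2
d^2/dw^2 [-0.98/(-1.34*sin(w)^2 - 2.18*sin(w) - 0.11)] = (-7.038752*sin(w)^4 - 8.588328*sin(w)^3 + 6.478584*sin(w)^2 + 17.41166*sin(w) + 9.0258)/(1.34*sin(w)^2 + 2.18*sin(w) + 0.11)^3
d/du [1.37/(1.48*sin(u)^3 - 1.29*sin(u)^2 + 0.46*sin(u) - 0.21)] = (-6.0828*sin(u)^2 + 3.5346*sin(u) - 0.6302)*cos(u)/(1.48*sin(u)^3 - 1.29*sin(u)^2 + 0.46*sin(u) - 0.21)^2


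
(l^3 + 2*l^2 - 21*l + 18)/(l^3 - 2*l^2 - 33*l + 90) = (l - 1)/(l - 5)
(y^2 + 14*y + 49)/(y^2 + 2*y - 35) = (y + 7)/(y - 5)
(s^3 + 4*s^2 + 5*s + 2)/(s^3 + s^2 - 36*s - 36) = (s^2 + 3*s + 2)/(s^2 - 36)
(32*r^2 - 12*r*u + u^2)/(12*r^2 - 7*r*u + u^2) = (8*r - u)/(3*r - u)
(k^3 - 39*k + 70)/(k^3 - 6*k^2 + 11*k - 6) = (k^2 + 2*k - 35)/(k^2 - 4*k + 3)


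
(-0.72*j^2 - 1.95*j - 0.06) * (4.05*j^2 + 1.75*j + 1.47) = -2.916*j^4 - 9.1575*j^3 - 4.7139*j^2 - 2.9715*j - 0.0882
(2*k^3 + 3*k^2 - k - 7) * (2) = 4*k^3 + 6*k^2 - 2*k - 14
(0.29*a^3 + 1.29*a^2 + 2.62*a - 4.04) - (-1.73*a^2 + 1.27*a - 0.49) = 0.29*a^3 + 3.02*a^2 + 1.35*a - 3.55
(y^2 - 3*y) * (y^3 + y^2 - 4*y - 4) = y^5 - 2*y^4 - 7*y^3 + 8*y^2 + 12*y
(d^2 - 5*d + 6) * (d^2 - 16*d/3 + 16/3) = d^4 - 31*d^3/3 + 38*d^2 - 176*d/3 + 32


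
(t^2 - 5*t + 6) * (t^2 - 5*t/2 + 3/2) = t^4 - 15*t^3/2 + 20*t^2 - 45*t/2 + 9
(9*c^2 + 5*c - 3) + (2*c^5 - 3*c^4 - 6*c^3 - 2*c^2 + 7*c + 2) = 2*c^5 - 3*c^4 - 6*c^3 + 7*c^2 + 12*c - 1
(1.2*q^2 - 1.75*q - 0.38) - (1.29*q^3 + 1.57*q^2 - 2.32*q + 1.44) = -1.29*q^3 - 0.37*q^2 + 0.57*q - 1.82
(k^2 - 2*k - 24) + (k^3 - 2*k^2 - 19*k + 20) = k^3 - k^2 - 21*k - 4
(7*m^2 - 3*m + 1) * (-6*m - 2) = -42*m^3 + 4*m^2 - 2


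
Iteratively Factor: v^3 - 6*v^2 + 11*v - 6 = (v - 2)*(v^2 - 4*v + 3) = (v - 2)*(v - 1)*(v - 3)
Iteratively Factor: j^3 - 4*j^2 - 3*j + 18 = (j + 2)*(j^2 - 6*j + 9) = (j - 3)*(j + 2)*(j - 3)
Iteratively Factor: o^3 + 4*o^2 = (o)*(o^2 + 4*o) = o*(o + 4)*(o)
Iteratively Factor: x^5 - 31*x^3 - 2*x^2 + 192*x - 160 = (x + 4)*(x^4 - 4*x^3 - 15*x^2 + 58*x - 40) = (x + 4)^2*(x^3 - 8*x^2 + 17*x - 10) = (x - 1)*(x + 4)^2*(x^2 - 7*x + 10) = (x - 2)*(x - 1)*(x + 4)^2*(x - 5)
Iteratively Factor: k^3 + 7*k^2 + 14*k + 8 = (k + 1)*(k^2 + 6*k + 8) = (k + 1)*(k + 4)*(k + 2)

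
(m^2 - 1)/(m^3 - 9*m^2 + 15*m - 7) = (m + 1)/(m^2 - 8*m + 7)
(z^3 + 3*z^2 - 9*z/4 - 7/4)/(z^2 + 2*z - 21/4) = (2*z^2 - z - 1)/(2*z - 3)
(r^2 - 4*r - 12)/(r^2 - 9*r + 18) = (r + 2)/(r - 3)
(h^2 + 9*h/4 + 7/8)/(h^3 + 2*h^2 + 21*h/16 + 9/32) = 4*(4*h + 7)/(16*h^2 + 24*h + 9)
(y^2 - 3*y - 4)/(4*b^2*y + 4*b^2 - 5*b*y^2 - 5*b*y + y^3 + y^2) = (y - 4)/(4*b^2 - 5*b*y + y^2)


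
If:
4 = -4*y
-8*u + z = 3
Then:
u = z/8 - 3/8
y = -1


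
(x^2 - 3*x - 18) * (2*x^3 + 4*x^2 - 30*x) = 2*x^5 - 2*x^4 - 78*x^3 + 18*x^2 + 540*x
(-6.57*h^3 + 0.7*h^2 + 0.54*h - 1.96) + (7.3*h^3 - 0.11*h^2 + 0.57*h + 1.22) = 0.73*h^3 + 0.59*h^2 + 1.11*h - 0.74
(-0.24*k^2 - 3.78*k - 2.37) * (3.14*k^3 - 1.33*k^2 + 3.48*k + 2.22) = -0.7536*k^5 - 11.55*k^4 - 3.2496*k^3 - 10.5351*k^2 - 16.6392*k - 5.2614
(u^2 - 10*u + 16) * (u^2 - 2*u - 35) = u^4 - 12*u^3 + u^2 + 318*u - 560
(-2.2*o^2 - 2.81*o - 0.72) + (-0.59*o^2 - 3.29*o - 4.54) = -2.79*o^2 - 6.1*o - 5.26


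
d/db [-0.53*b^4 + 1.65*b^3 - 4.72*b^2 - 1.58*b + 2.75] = -2.12*b^3 + 4.95*b^2 - 9.44*b - 1.58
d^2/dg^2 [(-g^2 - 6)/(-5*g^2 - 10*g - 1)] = 2*(-50*g^3 + 435*g^2 + 900*g + 571)/(125*g^6 + 750*g^5 + 1575*g^4 + 1300*g^3 + 315*g^2 + 30*g + 1)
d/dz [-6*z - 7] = -6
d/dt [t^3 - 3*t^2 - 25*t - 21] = 3*t^2 - 6*t - 25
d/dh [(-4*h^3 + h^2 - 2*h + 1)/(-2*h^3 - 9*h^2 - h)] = (38*h^4 - 13*h^2 + 18*h + 1)/(h^2*(4*h^4 + 36*h^3 + 85*h^2 + 18*h + 1))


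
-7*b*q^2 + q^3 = q^2*(-7*b + q)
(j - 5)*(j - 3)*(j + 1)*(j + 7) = j^4 - 42*j^2 + 64*j + 105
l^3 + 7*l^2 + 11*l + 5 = (l + 1)^2*(l + 5)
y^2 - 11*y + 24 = (y - 8)*(y - 3)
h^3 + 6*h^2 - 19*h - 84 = (h - 4)*(h + 3)*(h + 7)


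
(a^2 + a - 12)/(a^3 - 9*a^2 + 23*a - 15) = (a + 4)/(a^2 - 6*a + 5)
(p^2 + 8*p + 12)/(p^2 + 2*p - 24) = (p + 2)/(p - 4)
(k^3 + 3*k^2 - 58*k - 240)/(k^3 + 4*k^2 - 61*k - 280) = (k + 6)/(k + 7)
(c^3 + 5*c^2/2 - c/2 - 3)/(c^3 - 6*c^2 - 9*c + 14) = (c + 3/2)/(c - 7)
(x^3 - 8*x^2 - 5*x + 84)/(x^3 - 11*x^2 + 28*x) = (x + 3)/x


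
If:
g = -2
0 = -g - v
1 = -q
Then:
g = -2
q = -1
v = 2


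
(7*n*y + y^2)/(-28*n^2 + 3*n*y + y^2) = y/(-4*n + y)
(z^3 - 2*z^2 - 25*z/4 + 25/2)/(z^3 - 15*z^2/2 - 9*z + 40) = (z - 5/2)/(z - 8)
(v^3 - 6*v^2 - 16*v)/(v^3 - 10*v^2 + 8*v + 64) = v/(v - 4)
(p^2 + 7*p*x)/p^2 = (p + 7*x)/p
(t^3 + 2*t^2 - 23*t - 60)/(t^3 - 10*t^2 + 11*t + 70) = (t^2 + 7*t + 12)/(t^2 - 5*t - 14)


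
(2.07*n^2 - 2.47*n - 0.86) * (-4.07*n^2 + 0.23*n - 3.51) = -8.4249*n^4 + 10.529*n^3 - 4.3336*n^2 + 8.4719*n + 3.0186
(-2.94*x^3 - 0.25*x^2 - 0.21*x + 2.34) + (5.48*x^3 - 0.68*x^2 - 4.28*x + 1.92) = 2.54*x^3 - 0.93*x^2 - 4.49*x + 4.26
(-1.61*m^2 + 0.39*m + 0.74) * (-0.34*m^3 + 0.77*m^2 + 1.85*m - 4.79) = 0.5474*m^5 - 1.3723*m^4 - 2.9298*m^3 + 9.0032*m^2 - 0.4991*m - 3.5446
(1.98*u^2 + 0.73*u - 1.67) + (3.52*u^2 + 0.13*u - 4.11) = 5.5*u^2 + 0.86*u - 5.78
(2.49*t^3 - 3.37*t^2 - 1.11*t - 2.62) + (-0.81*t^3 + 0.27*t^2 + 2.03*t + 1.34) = 1.68*t^3 - 3.1*t^2 + 0.92*t - 1.28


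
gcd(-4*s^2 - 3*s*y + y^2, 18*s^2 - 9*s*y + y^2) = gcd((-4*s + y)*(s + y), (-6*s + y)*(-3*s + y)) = 1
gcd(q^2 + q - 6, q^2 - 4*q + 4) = q - 2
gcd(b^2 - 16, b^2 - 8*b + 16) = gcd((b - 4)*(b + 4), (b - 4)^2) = b - 4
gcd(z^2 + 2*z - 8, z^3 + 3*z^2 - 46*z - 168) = z + 4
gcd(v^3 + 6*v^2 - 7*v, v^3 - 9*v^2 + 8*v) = v^2 - v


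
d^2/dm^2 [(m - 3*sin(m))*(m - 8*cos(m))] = 3*m*sin(m) + 8*m*cos(m) + 16*sin(m) - 48*sin(2*m) - 6*cos(m) + 2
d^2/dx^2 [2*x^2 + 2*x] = 4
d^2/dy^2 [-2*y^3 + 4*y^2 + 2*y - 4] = 8 - 12*y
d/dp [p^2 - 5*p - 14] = 2*p - 5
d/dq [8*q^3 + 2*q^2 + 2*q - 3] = 24*q^2 + 4*q + 2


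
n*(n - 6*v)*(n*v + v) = n^3*v - 6*n^2*v^2 + n^2*v - 6*n*v^2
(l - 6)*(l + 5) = l^2 - l - 30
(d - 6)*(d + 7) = d^2 + d - 42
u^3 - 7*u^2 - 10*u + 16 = (u - 8)*(u - 1)*(u + 2)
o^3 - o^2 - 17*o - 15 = (o - 5)*(o + 1)*(o + 3)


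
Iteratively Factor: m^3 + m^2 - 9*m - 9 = (m - 3)*(m^2 + 4*m + 3) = (m - 3)*(m + 1)*(m + 3)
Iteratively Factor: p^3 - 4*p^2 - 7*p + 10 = (p - 5)*(p^2 + p - 2) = (p - 5)*(p + 2)*(p - 1)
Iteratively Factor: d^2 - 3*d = (d)*(d - 3)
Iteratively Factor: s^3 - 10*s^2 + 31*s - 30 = (s - 3)*(s^2 - 7*s + 10) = (s - 3)*(s - 2)*(s - 5)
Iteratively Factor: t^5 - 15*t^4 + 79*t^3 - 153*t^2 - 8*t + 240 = (t - 5)*(t^4 - 10*t^3 + 29*t^2 - 8*t - 48) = (t - 5)*(t - 3)*(t^3 - 7*t^2 + 8*t + 16) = (t - 5)*(t - 3)*(t + 1)*(t^2 - 8*t + 16) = (t - 5)*(t - 4)*(t - 3)*(t + 1)*(t - 4)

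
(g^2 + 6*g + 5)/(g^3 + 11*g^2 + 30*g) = (g + 1)/(g*(g + 6))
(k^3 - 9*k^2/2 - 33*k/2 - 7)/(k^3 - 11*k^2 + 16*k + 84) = (k + 1/2)/(k - 6)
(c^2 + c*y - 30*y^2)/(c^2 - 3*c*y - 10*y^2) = (c + 6*y)/(c + 2*y)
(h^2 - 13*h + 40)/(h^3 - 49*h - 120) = (h - 5)/(h^2 + 8*h + 15)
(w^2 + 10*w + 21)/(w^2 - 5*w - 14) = (w^2 + 10*w + 21)/(w^2 - 5*w - 14)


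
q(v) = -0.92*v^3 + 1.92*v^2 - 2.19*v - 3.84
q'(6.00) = -78.51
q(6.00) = -146.58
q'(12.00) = -353.55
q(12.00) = -1343.40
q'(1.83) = -4.41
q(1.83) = -7.06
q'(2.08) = -6.14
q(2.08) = -8.37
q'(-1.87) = -19.02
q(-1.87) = 12.99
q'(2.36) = -8.50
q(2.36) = -10.41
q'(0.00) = -2.19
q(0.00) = -3.84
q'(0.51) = -0.95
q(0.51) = -4.58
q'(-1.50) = -14.16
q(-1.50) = 6.87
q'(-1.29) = -11.74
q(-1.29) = 4.16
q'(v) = -2.76*v^2 + 3.84*v - 2.19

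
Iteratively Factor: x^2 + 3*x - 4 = (x - 1)*(x + 4)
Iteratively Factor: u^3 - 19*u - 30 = (u + 2)*(u^2 - 2*u - 15) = (u - 5)*(u + 2)*(u + 3)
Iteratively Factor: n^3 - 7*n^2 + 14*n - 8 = (n - 2)*(n^2 - 5*n + 4) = (n - 2)*(n - 1)*(n - 4)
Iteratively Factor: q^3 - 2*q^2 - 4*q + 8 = (q + 2)*(q^2 - 4*q + 4) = (q - 2)*(q + 2)*(q - 2)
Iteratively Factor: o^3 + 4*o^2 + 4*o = (o + 2)*(o^2 + 2*o) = (o + 2)^2*(o)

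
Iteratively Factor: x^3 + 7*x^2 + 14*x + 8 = (x + 1)*(x^2 + 6*x + 8) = (x + 1)*(x + 4)*(x + 2)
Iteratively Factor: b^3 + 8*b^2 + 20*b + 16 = (b + 2)*(b^2 + 6*b + 8) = (b + 2)*(b + 4)*(b + 2)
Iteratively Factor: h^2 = (h)*(h)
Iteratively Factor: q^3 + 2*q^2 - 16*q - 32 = (q + 2)*(q^2 - 16) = (q + 2)*(q + 4)*(q - 4)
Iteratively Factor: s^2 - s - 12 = (s - 4)*(s + 3)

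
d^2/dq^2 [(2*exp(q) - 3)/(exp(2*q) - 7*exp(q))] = (2*exp(3*q) + 2*exp(2*q) + 63*exp(q) - 147)*exp(-q)/(exp(3*q) - 21*exp(2*q) + 147*exp(q) - 343)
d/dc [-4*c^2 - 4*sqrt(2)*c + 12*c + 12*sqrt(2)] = -8*c - 4*sqrt(2) + 12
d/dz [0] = 0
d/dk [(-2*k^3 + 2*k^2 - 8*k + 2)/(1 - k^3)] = 2*(k^4 - 8*k^3 + 2*k - 4)/(k^6 - 2*k^3 + 1)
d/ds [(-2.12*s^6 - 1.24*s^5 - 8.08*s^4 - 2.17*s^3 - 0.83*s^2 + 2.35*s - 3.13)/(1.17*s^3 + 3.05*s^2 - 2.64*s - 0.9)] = (-7.4412*s^8 - 28.7656*s^7 + 7.1844*s^6 - 24.7456*s^5 + 63.9262*s^4 + 35.0466*s^3 + 11.869*s^2 + 20.587*s - 10.3782)/(1.3689*s^6 + 7.137*s^5 + 3.1249*s^4 - 18.21*s^3 + 1.4796*s^2 + 4.752*s + 0.81)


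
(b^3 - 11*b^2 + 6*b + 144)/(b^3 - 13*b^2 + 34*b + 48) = (b + 3)/(b + 1)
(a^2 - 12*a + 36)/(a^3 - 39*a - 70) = (-a^2 + 12*a - 36)/(-a^3 + 39*a + 70)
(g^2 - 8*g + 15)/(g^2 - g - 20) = (g - 3)/(g + 4)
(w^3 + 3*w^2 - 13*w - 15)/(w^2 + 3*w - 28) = (w^3 + 3*w^2 - 13*w - 15)/(w^2 + 3*w - 28)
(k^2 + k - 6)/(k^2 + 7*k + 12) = (k - 2)/(k + 4)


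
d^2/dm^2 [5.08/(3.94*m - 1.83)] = 157.719776/(3.94*m - 1.83)^3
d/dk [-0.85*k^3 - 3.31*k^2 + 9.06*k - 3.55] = -2.55*k^2 - 6.62*k + 9.06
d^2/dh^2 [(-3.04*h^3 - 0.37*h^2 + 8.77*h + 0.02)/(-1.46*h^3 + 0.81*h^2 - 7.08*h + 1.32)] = (-1.4210854715202e-14*h^7 + 8.76759199999999*h^6 - 300.708024*h^5 + 109.073388*h^4 + 482.672334*h^3 - 376.975044*h^2 + 88.4995920000001*h - 164.594736)/(3.112136*h^9 - 5.179788*h^8 + 48.148902*h^7 - 59.209425*h^6 + 242.855388*h^5 - 206.272764*h^4 + 407.94624*h^3 - 202.734576*h^2 + 37.008576*h - 2.299968)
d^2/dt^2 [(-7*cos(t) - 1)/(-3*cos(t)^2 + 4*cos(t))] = (-120*sin(t)^4/cos(t)^3 + 63*sin(t)^2 + 99 - 202/cos(t) - 72/cos(t)^2 + 152/cos(t)^3)/(3*cos(t) - 4)^3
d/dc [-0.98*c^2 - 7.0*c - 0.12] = -1.96*c - 7.0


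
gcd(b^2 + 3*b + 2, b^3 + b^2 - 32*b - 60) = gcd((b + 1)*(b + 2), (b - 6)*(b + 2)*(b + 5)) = b + 2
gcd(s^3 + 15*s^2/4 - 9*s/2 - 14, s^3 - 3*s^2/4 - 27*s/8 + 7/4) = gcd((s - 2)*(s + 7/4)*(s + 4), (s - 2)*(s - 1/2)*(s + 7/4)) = s^2 - s/4 - 7/2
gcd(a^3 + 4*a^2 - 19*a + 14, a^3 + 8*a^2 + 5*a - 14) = a^2 + 6*a - 7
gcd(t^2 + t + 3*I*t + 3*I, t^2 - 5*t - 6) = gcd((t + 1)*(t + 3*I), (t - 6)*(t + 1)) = t + 1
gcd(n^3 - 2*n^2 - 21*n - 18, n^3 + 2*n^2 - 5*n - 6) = n^2 + 4*n + 3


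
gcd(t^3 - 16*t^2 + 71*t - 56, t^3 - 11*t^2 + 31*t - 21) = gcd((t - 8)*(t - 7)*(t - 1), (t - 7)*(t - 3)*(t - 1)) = t^2 - 8*t + 7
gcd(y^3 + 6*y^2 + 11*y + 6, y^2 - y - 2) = y + 1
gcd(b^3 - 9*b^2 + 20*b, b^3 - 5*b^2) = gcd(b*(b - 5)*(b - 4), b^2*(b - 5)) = b^2 - 5*b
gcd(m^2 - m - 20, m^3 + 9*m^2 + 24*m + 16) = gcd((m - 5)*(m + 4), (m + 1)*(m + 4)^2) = m + 4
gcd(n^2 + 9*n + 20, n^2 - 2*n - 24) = n + 4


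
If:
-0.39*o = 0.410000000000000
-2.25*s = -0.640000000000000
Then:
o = -1.05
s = 0.28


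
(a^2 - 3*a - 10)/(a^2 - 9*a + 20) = (a + 2)/(a - 4)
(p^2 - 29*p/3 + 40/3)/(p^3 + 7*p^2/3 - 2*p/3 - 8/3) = (3*p^2 - 29*p + 40)/(3*p^3 + 7*p^2 - 2*p - 8)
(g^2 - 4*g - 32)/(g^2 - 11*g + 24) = (g + 4)/(g - 3)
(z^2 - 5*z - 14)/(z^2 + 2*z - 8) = (z^2 - 5*z - 14)/(z^2 + 2*z - 8)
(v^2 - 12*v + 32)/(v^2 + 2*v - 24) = (v - 8)/(v + 6)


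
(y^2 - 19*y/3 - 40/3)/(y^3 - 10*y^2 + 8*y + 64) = (y + 5/3)/(y^2 - 2*y - 8)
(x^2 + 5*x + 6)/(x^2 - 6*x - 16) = (x + 3)/(x - 8)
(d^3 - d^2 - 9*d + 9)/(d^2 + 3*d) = d - 4 + 3/d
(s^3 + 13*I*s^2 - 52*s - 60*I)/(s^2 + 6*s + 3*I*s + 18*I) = (s^3 + 13*I*s^2 - 52*s - 60*I)/(s^2 + 3*s*(2 + I) + 18*I)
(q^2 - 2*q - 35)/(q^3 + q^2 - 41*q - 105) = 1/(q + 3)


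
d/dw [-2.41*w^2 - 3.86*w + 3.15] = -4.82*w - 3.86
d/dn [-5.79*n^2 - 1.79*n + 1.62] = -11.58*n - 1.79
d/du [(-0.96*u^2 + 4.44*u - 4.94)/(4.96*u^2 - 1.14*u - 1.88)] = (-20.928*u^2 + 52.6144*u - 13.9788)/(24.6016*u^4 - 11.3088*u^3 - 17.35*u^2 + 4.2864*u + 3.5344)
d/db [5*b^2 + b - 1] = 10*b + 1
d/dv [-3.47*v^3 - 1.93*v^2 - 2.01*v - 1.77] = -10.41*v^2 - 3.86*v - 2.01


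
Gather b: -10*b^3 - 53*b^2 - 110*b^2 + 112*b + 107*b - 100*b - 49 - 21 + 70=-10*b^3 - 163*b^2 + 119*b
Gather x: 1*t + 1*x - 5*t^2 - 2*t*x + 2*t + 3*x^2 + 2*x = -5*t^2 + 3*t + 3*x^2 + x*(3 - 2*t)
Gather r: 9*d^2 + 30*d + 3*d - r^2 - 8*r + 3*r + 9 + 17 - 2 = 9*d^2 + 33*d - r^2 - 5*r + 24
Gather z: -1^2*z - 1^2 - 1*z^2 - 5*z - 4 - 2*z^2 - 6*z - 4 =-3*z^2 - 12*z - 9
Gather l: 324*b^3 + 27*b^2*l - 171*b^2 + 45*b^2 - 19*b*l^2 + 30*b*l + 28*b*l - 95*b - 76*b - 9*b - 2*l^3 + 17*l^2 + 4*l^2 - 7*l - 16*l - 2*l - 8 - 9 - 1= 324*b^3 - 126*b^2 - 180*b - 2*l^3 + l^2*(21 - 19*b) + l*(27*b^2 + 58*b - 25) - 18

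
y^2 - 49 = (y - 7)*(y + 7)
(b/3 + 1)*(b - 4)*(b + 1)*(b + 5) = b^4/3 + 5*b^3/3 - 13*b^2/3 - 77*b/3 - 20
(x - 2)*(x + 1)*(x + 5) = x^3 + 4*x^2 - 7*x - 10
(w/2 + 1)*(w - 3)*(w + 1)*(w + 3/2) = w^4/2 + 3*w^3/4 - 7*w^2/2 - 33*w/4 - 9/2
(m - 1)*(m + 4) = m^2 + 3*m - 4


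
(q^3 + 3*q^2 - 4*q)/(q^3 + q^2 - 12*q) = (q - 1)/(q - 3)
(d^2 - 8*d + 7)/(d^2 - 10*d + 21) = (d - 1)/(d - 3)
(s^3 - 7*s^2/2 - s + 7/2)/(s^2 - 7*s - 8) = (2*s^2 - 9*s + 7)/(2*(s - 8))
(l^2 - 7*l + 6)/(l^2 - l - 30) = (l - 1)/(l + 5)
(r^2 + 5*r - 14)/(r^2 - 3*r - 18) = (-r^2 - 5*r + 14)/(-r^2 + 3*r + 18)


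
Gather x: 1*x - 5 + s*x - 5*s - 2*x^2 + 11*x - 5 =-5*s - 2*x^2 + x*(s + 12) - 10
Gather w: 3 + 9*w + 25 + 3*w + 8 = 12*w + 36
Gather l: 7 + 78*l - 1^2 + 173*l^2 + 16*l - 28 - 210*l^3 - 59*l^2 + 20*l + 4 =-210*l^3 + 114*l^2 + 114*l - 18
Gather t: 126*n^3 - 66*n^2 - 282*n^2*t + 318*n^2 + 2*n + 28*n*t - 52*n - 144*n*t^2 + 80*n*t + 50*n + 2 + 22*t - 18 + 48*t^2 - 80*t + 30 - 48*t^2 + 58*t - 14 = 126*n^3 + 252*n^2 - 144*n*t^2 + t*(-282*n^2 + 108*n)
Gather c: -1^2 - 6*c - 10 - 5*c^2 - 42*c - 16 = -5*c^2 - 48*c - 27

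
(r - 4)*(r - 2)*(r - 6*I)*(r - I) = r^4 - 6*r^3 - 7*I*r^3 + 2*r^2 + 42*I*r^2 + 36*r - 56*I*r - 48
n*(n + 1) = n^2 + n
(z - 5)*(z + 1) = z^2 - 4*z - 5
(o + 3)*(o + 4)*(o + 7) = o^3 + 14*o^2 + 61*o + 84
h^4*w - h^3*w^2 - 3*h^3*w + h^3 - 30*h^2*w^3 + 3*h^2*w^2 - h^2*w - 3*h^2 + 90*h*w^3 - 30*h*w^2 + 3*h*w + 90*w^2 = (h - 3)*(h - 6*w)*(h + 5*w)*(h*w + 1)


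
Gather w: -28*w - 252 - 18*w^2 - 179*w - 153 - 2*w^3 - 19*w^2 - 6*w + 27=-2*w^3 - 37*w^2 - 213*w - 378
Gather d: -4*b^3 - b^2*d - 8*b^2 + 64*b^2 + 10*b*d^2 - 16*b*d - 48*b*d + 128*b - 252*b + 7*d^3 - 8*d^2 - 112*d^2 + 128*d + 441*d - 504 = -4*b^3 + 56*b^2 - 124*b + 7*d^3 + d^2*(10*b - 120) + d*(-b^2 - 64*b + 569) - 504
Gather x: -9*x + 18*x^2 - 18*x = 18*x^2 - 27*x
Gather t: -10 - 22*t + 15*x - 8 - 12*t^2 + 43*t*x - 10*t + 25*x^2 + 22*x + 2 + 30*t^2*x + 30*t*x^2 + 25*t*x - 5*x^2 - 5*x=t^2*(30*x - 12) + t*(30*x^2 + 68*x - 32) + 20*x^2 + 32*x - 16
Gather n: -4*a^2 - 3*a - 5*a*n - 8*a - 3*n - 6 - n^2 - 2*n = -4*a^2 - 11*a - n^2 + n*(-5*a - 5) - 6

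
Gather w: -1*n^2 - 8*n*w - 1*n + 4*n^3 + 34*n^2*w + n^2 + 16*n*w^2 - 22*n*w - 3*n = 4*n^3 + 16*n*w^2 - 4*n + w*(34*n^2 - 30*n)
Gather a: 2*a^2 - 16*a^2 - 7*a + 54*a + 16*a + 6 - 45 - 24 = -14*a^2 + 63*a - 63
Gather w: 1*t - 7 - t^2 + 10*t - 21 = -t^2 + 11*t - 28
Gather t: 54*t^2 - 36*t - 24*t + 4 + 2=54*t^2 - 60*t + 6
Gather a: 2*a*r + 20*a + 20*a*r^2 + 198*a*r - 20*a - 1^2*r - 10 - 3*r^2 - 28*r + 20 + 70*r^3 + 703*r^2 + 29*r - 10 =a*(20*r^2 + 200*r) + 70*r^3 + 700*r^2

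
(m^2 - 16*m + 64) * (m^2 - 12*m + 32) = m^4 - 28*m^3 + 288*m^2 - 1280*m + 2048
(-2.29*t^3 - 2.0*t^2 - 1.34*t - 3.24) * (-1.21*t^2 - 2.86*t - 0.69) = 2.7709*t^5 + 8.9694*t^4 + 8.9215*t^3 + 9.1328*t^2 + 10.191*t + 2.2356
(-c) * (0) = 0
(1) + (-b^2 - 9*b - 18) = -b^2 - 9*b - 17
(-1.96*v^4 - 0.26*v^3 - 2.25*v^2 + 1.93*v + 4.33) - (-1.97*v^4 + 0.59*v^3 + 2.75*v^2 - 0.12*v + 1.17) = 0.01*v^4 - 0.85*v^3 - 5.0*v^2 + 2.05*v + 3.16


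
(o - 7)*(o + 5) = o^2 - 2*o - 35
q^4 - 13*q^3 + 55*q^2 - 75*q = q*(q - 5)^2*(q - 3)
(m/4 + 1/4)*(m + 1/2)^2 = m^3/4 + m^2/2 + 5*m/16 + 1/16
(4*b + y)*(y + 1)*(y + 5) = 4*b*y^2 + 24*b*y + 20*b + y^3 + 6*y^2 + 5*y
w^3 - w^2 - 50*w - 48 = (w - 8)*(w + 1)*(w + 6)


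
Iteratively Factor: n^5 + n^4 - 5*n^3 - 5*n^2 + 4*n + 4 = (n + 1)*(n^4 - 5*n^2 + 4) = (n - 2)*(n + 1)*(n^3 + 2*n^2 - n - 2) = (n - 2)*(n - 1)*(n + 1)*(n^2 + 3*n + 2) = (n - 2)*(n - 1)*(n + 1)*(n + 2)*(n + 1)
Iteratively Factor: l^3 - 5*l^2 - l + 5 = (l - 1)*(l^2 - 4*l - 5) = (l - 1)*(l + 1)*(l - 5)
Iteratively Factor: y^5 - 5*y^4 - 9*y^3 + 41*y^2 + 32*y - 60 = (y + 2)*(y^4 - 7*y^3 + 5*y^2 + 31*y - 30) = (y - 3)*(y + 2)*(y^3 - 4*y^2 - 7*y + 10) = (y - 5)*(y - 3)*(y + 2)*(y^2 + y - 2) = (y - 5)*(y - 3)*(y - 1)*(y + 2)*(y + 2)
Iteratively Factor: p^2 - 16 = (p - 4)*(p + 4)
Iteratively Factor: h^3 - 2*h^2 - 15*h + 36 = (h + 4)*(h^2 - 6*h + 9) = (h - 3)*(h + 4)*(h - 3)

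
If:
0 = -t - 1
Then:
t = -1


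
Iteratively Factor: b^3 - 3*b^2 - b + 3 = (b - 1)*(b^2 - 2*b - 3) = (b - 3)*(b - 1)*(b + 1)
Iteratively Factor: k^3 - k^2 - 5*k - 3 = (k - 3)*(k^2 + 2*k + 1) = (k - 3)*(k + 1)*(k + 1)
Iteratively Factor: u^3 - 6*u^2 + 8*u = (u - 4)*(u^2 - 2*u) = u*(u - 4)*(u - 2)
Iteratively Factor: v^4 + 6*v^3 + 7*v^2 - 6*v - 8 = (v - 1)*(v^3 + 7*v^2 + 14*v + 8) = (v - 1)*(v + 4)*(v^2 + 3*v + 2) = (v - 1)*(v + 2)*(v + 4)*(v + 1)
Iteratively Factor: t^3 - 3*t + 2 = (t + 2)*(t^2 - 2*t + 1) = (t - 1)*(t + 2)*(t - 1)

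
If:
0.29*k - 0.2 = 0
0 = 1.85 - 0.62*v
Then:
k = 0.69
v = 2.98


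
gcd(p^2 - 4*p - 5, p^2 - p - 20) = p - 5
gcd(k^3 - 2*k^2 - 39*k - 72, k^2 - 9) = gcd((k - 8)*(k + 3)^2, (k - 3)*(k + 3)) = k + 3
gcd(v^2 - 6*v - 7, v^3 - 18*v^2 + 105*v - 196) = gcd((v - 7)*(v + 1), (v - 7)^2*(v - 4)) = v - 7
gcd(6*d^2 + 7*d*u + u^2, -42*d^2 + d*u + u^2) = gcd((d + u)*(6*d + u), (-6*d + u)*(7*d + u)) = 1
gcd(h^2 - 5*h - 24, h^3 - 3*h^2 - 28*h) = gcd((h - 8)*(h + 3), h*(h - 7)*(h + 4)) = 1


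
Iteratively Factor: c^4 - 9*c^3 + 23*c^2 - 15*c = (c - 5)*(c^3 - 4*c^2 + 3*c) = (c - 5)*(c - 3)*(c^2 - c) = (c - 5)*(c - 3)*(c - 1)*(c)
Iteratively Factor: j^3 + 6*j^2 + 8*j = (j + 2)*(j^2 + 4*j) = j*(j + 2)*(j + 4)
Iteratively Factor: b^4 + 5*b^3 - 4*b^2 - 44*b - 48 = (b + 4)*(b^3 + b^2 - 8*b - 12) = (b + 2)*(b + 4)*(b^2 - b - 6) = (b + 2)^2*(b + 4)*(b - 3)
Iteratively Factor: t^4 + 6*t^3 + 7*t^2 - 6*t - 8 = (t + 4)*(t^3 + 2*t^2 - t - 2) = (t - 1)*(t + 4)*(t^2 + 3*t + 2) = (t - 1)*(t + 1)*(t + 4)*(t + 2)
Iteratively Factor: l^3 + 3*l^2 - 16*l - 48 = (l + 3)*(l^2 - 16) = (l - 4)*(l + 3)*(l + 4)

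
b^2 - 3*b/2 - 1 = (b - 2)*(b + 1/2)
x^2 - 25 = (x - 5)*(x + 5)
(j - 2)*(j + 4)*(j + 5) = j^3 + 7*j^2 + 2*j - 40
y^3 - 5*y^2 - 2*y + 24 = (y - 4)*(y - 3)*(y + 2)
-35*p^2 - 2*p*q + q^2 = (-7*p + q)*(5*p + q)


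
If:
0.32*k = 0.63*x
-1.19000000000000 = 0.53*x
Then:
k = -4.42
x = -2.25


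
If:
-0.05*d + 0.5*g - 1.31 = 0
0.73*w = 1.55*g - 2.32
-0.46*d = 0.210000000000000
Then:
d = -0.46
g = 2.57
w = 2.29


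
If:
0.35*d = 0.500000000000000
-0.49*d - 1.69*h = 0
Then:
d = 1.43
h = -0.41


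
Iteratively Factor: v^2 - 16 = (v + 4)*(v - 4)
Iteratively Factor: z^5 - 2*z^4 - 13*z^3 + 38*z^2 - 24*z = (z - 1)*(z^4 - z^3 - 14*z^2 + 24*z) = (z - 1)*(z + 4)*(z^3 - 5*z^2 + 6*z) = z*(z - 1)*(z + 4)*(z^2 - 5*z + 6) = z*(z - 3)*(z - 1)*(z + 4)*(z - 2)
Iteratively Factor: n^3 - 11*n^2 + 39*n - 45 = (n - 3)*(n^2 - 8*n + 15) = (n - 3)^2*(n - 5)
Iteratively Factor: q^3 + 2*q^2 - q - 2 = (q + 2)*(q^2 - 1) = (q - 1)*(q + 2)*(q + 1)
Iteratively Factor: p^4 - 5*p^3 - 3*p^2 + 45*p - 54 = (p + 3)*(p^3 - 8*p^2 + 21*p - 18) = (p - 2)*(p + 3)*(p^2 - 6*p + 9) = (p - 3)*(p - 2)*(p + 3)*(p - 3)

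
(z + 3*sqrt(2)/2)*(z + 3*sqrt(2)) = z^2 + 9*sqrt(2)*z/2 + 9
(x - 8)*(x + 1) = x^2 - 7*x - 8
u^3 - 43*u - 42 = (u - 7)*(u + 1)*(u + 6)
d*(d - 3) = d^2 - 3*d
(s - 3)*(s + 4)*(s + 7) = s^3 + 8*s^2 - 5*s - 84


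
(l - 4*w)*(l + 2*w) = l^2 - 2*l*w - 8*w^2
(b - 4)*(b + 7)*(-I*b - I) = -I*b^3 - 4*I*b^2 + 25*I*b + 28*I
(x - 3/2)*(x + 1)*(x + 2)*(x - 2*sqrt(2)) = x^4 - 2*sqrt(2)*x^3 + 3*x^3/2 - 3*sqrt(2)*x^2 - 5*x^2/2 - 3*x + 5*sqrt(2)*x + 6*sqrt(2)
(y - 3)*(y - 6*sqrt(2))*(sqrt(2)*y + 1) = sqrt(2)*y^3 - 11*y^2 - 3*sqrt(2)*y^2 - 6*sqrt(2)*y + 33*y + 18*sqrt(2)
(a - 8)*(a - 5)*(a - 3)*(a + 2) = a^4 - 14*a^3 + 47*a^2 + 38*a - 240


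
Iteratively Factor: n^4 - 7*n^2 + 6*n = (n + 3)*(n^3 - 3*n^2 + 2*n) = (n - 2)*(n + 3)*(n^2 - n) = (n - 2)*(n - 1)*(n + 3)*(n)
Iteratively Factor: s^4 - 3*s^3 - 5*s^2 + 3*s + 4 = (s - 1)*(s^3 - 2*s^2 - 7*s - 4) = (s - 1)*(s + 1)*(s^2 - 3*s - 4) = (s - 1)*(s + 1)^2*(s - 4)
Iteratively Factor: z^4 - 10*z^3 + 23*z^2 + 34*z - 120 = (z + 2)*(z^3 - 12*z^2 + 47*z - 60) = (z - 3)*(z + 2)*(z^2 - 9*z + 20) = (z - 5)*(z - 3)*(z + 2)*(z - 4)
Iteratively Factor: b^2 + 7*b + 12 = (b + 3)*(b + 4)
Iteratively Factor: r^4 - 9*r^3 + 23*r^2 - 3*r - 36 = (r - 3)*(r^3 - 6*r^2 + 5*r + 12) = (r - 3)^2*(r^2 - 3*r - 4) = (r - 3)^2*(r + 1)*(r - 4)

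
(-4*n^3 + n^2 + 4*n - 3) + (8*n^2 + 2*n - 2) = -4*n^3 + 9*n^2 + 6*n - 5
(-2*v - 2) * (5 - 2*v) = 4*v^2 - 6*v - 10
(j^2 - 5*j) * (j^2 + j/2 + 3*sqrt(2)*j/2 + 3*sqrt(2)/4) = j^4 - 9*j^3/2 + 3*sqrt(2)*j^3/2 - 27*sqrt(2)*j^2/4 - 5*j^2/2 - 15*sqrt(2)*j/4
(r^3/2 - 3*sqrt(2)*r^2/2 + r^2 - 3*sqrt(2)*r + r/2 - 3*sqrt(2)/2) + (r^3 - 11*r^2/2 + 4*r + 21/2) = 3*r^3/2 - 9*r^2/2 - 3*sqrt(2)*r^2/2 - 3*sqrt(2)*r + 9*r/2 - 3*sqrt(2)/2 + 21/2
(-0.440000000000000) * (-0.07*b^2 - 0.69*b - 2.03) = 0.0308*b^2 + 0.3036*b + 0.8932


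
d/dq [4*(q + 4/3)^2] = 8*q + 32/3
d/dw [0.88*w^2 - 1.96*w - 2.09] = 1.76*w - 1.96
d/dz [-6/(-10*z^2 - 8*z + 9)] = 24*(-5*z - 2)/(10*z^2 + 8*z - 9)^2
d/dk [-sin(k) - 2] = -cos(k)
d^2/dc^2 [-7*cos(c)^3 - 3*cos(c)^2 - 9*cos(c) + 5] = 57*cos(c)/4 + 6*cos(2*c) + 63*cos(3*c)/4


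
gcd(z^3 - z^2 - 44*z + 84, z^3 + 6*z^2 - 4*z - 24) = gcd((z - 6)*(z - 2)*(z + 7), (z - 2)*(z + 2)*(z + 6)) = z - 2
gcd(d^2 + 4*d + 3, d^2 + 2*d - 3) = d + 3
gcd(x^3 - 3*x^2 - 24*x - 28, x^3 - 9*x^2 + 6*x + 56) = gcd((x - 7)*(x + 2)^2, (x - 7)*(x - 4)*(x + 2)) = x^2 - 5*x - 14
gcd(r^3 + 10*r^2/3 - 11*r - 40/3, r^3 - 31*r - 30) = r^2 + 6*r + 5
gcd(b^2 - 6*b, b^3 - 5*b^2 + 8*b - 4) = 1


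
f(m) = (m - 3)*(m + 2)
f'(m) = 2*m - 1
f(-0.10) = -5.89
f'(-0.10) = -1.20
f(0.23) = -6.18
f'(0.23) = -0.54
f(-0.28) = -5.64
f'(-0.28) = -1.56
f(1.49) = -5.27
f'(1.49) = 1.98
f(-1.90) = -0.49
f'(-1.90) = -4.80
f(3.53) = 2.93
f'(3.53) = 6.06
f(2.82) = -0.87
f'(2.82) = 4.64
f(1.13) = -5.85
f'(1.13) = 1.26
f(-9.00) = 84.00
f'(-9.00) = -19.00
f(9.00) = 66.00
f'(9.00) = 17.00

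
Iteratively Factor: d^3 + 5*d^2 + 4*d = (d)*(d^2 + 5*d + 4) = d*(d + 4)*(d + 1)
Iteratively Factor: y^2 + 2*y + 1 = (y + 1)*(y + 1)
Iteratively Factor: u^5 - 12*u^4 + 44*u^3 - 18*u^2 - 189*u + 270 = (u - 5)*(u^4 - 7*u^3 + 9*u^2 + 27*u - 54) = (u - 5)*(u - 3)*(u^3 - 4*u^2 - 3*u + 18) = (u - 5)*(u - 3)*(u + 2)*(u^2 - 6*u + 9) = (u - 5)*(u - 3)^2*(u + 2)*(u - 3)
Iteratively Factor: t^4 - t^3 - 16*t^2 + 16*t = (t)*(t^3 - t^2 - 16*t + 16) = t*(t + 4)*(t^2 - 5*t + 4) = t*(t - 1)*(t + 4)*(t - 4)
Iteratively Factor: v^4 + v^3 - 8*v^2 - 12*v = (v + 2)*(v^3 - v^2 - 6*v) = v*(v + 2)*(v^2 - v - 6) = v*(v + 2)^2*(v - 3)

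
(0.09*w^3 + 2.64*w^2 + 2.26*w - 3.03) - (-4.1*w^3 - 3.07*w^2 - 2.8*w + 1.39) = 4.19*w^3 + 5.71*w^2 + 5.06*w - 4.42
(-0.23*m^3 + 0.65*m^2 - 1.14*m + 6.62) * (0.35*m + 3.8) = -0.0805*m^4 - 0.6465*m^3 + 2.071*m^2 - 2.015*m + 25.156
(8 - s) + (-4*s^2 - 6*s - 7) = -4*s^2 - 7*s + 1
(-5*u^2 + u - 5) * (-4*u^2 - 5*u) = 20*u^4 + 21*u^3 + 15*u^2 + 25*u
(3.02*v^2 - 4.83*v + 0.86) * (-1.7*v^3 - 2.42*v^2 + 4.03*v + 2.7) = -5.134*v^5 + 0.902600000000001*v^4 + 22.3972*v^3 - 13.3921*v^2 - 9.5752*v + 2.322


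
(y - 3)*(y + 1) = y^2 - 2*y - 3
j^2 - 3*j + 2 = (j - 2)*(j - 1)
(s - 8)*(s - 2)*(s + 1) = s^3 - 9*s^2 + 6*s + 16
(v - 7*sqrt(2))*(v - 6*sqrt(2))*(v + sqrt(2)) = v^3 - 12*sqrt(2)*v^2 + 58*v + 84*sqrt(2)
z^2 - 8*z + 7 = (z - 7)*(z - 1)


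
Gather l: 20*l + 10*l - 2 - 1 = 30*l - 3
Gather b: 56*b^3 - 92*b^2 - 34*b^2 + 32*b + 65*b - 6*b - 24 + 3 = 56*b^3 - 126*b^2 + 91*b - 21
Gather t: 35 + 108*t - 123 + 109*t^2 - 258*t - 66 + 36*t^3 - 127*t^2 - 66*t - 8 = 36*t^3 - 18*t^2 - 216*t - 162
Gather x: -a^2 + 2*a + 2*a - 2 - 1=-a^2 + 4*a - 3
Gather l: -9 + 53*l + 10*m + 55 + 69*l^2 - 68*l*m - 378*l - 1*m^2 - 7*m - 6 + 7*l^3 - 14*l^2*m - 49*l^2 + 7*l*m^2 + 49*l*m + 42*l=7*l^3 + l^2*(20 - 14*m) + l*(7*m^2 - 19*m - 283) - m^2 + 3*m + 40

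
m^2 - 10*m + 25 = (m - 5)^2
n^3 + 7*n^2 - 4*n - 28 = (n - 2)*(n + 2)*(n + 7)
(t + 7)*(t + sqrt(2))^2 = t^3 + 2*sqrt(2)*t^2 + 7*t^2 + 2*t + 14*sqrt(2)*t + 14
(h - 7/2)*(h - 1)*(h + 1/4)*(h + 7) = h^4 + 11*h^3/4 - 219*h^2/8 + 35*h/2 + 49/8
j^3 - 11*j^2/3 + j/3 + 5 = (j - 3)*(j - 5/3)*(j + 1)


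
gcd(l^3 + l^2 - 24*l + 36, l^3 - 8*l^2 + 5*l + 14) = l - 2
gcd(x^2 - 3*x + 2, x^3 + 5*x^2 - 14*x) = x - 2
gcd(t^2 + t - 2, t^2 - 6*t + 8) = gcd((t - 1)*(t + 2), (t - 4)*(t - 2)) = 1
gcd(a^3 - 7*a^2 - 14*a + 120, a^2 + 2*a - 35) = a - 5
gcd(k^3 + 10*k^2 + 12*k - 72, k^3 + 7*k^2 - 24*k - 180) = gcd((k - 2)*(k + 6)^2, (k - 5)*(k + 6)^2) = k^2 + 12*k + 36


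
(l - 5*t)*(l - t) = l^2 - 6*l*t + 5*t^2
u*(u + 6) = u^2 + 6*u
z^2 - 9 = (z - 3)*(z + 3)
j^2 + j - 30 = (j - 5)*(j + 6)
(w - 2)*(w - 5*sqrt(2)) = w^2 - 5*sqrt(2)*w - 2*w + 10*sqrt(2)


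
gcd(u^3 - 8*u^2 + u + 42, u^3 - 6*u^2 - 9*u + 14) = u^2 - 5*u - 14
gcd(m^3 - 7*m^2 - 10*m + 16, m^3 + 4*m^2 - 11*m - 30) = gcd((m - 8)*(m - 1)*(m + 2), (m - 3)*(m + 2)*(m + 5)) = m + 2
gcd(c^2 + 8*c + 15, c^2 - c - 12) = c + 3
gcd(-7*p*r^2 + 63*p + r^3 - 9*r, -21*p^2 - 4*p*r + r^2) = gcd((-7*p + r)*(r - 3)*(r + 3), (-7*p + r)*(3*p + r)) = 7*p - r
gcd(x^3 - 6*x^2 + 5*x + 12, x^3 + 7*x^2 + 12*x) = 1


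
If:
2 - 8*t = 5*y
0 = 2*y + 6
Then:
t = 17/8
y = -3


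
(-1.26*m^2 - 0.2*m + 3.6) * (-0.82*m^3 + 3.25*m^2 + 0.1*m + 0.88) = 1.0332*m^5 - 3.931*m^4 - 3.728*m^3 + 10.5712*m^2 + 0.184*m + 3.168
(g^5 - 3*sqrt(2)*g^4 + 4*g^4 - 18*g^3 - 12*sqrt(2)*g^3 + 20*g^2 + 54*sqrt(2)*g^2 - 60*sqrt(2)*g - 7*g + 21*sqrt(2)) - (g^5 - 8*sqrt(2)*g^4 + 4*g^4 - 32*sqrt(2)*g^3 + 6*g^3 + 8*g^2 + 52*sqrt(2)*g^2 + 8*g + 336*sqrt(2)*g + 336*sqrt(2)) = 5*sqrt(2)*g^4 - 24*g^3 + 20*sqrt(2)*g^3 + 2*sqrt(2)*g^2 + 12*g^2 - 396*sqrt(2)*g - 15*g - 315*sqrt(2)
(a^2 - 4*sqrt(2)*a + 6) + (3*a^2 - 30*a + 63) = 4*a^2 - 30*a - 4*sqrt(2)*a + 69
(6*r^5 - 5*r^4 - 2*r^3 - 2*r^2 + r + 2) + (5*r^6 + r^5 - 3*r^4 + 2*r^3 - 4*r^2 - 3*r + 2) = 5*r^6 + 7*r^5 - 8*r^4 - 6*r^2 - 2*r + 4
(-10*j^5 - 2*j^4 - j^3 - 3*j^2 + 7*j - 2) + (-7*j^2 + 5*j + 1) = -10*j^5 - 2*j^4 - j^3 - 10*j^2 + 12*j - 1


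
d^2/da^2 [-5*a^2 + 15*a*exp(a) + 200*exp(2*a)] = 15*a*exp(a) + 800*exp(2*a) + 30*exp(a) - 10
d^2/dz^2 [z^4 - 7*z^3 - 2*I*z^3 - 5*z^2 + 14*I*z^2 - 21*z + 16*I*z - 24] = 12*z^2 + z*(-42 - 12*I) - 10 + 28*I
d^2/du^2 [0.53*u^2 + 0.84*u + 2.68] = 1.06000000000000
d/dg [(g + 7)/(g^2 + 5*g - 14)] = -1/(g^2 - 4*g + 4)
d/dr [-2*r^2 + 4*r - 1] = 4 - 4*r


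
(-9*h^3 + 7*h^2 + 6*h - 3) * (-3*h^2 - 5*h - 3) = 27*h^5 + 24*h^4 - 26*h^3 - 42*h^2 - 3*h + 9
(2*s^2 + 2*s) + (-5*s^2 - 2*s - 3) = -3*s^2 - 3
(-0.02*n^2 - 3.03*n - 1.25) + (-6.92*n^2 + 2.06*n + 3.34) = -6.94*n^2 - 0.97*n + 2.09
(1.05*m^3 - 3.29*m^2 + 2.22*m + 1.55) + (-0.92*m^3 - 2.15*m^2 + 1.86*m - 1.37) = 0.13*m^3 - 5.44*m^2 + 4.08*m + 0.18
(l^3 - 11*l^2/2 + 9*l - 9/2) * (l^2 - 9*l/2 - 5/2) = l^5 - 10*l^4 + 125*l^3/4 - 125*l^2/4 - 9*l/4 + 45/4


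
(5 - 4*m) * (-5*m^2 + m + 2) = 20*m^3 - 29*m^2 - 3*m + 10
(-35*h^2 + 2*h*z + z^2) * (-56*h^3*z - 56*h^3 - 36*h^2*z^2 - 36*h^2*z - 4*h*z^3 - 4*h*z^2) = 1960*h^5*z + 1960*h^5 + 1148*h^4*z^2 + 1148*h^4*z + 12*h^3*z^3 + 12*h^3*z^2 - 44*h^2*z^4 - 44*h^2*z^3 - 4*h*z^5 - 4*h*z^4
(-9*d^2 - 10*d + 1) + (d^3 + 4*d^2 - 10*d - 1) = d^3 - 5*d^2 - 20*d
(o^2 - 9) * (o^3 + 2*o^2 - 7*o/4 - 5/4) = o^5 + 2*o^4 - 43*o^3/4 - 77*o^2/4 + 63*o/4 + 45/4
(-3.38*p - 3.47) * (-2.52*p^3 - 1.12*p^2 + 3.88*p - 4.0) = 8.5176*p^4 + 12.53*p^3 - 9.228*p^2 + 0.0564*p + 13.88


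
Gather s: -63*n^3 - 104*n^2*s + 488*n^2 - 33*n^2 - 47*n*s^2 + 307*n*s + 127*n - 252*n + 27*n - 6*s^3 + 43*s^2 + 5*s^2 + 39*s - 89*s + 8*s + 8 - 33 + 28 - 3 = -63*n^3 + 455*n^2 - 98*n - 6*s^3 + s^2*(48 - 47*n) + s*(-104*n^2 + 307*n - 42)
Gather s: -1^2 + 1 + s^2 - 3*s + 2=s^2 - 3*s + 2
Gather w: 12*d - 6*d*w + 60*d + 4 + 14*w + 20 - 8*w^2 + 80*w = 72*d - 8*w^2 + w*(94 - 6*d) + 24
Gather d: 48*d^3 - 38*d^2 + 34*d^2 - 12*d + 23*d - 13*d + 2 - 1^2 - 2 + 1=48*d^3 - 4*d^2 - 2*d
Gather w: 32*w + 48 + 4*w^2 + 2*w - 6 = 4*w^2 + 34*w + 42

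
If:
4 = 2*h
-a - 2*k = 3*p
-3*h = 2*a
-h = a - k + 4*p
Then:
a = -3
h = 2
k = 9/11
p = 5/11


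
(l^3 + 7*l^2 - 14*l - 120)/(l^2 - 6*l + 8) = (l^2 + 11*l + 30)/(l - 2)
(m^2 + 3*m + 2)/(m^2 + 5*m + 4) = (m + 2)/(m + 4)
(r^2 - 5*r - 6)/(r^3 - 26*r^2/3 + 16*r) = 3*(r + 1)/(r*(3*r - 8))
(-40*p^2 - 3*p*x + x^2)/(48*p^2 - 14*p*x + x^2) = (5*p + x)/(-6*p + x)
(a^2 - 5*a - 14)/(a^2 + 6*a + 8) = (a - 7)/(a + 4)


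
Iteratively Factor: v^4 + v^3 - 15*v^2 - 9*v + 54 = (v - 3)*(v^3 + 4*v^2 - 3*v - 18) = (v - 3)*(v + 3)*(v^2 + v - 6) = (v - 3)*(v - 2)*(v + 3)*(v + 3)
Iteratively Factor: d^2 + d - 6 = (d - 2)*(d + 3)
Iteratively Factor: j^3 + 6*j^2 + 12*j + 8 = (j + 2)*(j^2 + 4*j + 4) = (j + 2)^2*(j + 2)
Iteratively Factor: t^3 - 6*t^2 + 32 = (t + 2)*(t^2 - 8*t + 16) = (t - 4)*(t + 2)*(t - 4)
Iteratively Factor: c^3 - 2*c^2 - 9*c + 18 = (c - 2)*(c^2 - 9) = (c - 3)*(c - 2)*(c + 3)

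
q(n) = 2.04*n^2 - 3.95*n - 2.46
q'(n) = 4.08*n - 3.95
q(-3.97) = 45.37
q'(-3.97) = -20.15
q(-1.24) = 5.57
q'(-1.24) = -9.01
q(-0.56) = 0.39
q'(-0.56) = -6.23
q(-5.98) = 94.11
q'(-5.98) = -28.35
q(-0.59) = 0.58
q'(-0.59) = -6.36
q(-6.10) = 97.54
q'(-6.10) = -28.84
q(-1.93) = 12.76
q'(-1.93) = -11.82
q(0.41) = -3.74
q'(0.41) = -2.28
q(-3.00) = 27.75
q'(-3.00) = -16.19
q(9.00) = 127.23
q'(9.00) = 32.77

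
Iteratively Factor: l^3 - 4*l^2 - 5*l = (l)*(l^2 - 4*l - 5) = l*(l + 1)*(l - 5)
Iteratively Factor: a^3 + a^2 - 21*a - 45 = (a + 3)*(a^2 - 2*a - 15) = (a + 3)^2*(a - 5)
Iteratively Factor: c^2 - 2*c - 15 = (c - 5)*(c + 3)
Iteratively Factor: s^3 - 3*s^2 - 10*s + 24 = (s + 3)*(s^2 - 6*s + 8) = (s - 2)*(s + 3)*(s - 4)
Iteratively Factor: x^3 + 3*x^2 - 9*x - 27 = (x - 3)*(x^2 + 6*x + 9) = (x - 3)*(x + 3)*(x + 3)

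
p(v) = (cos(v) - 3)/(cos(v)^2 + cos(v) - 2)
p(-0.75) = 3.09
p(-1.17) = 1.79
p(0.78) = 2.92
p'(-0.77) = 5.68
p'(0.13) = -1213.75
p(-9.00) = 1.88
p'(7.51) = -1.14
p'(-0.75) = 6.16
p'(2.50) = 0.57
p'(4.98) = 0.87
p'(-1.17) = 1.38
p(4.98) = 1.64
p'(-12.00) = -14.56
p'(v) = (2*sin(v)*cos(v) + sin(v))*(cos(v) - 3)/(cos(v)^2 + cos(v) - 2)^2 - sin(v)/(cos(v)^2 + cos(v) - 2)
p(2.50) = 1.76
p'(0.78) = -5.45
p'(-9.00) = -0.50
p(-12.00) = 4.86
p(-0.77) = 2.98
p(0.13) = 79.56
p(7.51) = 1.72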